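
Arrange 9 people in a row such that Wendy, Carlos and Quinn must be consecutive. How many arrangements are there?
Treat the 3 as one block: (9-3+1)! × 3! = 5040 × 6 = 30240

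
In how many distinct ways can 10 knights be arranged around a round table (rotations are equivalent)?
Circular: fix one position, arrange the rest. (10-1)! = 362880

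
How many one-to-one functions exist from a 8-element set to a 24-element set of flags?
P(24,8) = 24!/(24-8)! = 29654190720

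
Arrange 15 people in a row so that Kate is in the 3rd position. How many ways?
Fix one position: (15-1)! = 87178291200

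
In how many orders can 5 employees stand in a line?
5! = 120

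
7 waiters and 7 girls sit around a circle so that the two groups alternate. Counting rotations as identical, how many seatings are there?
Fix one of the waiters: (7-1)! ways for the remaining waiters, × 7! ways for the girls = 720 × 5040 = 3628800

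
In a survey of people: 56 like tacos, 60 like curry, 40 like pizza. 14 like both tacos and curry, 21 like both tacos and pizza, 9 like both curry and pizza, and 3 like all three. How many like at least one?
|A∪B∪C| = 56+60+40-14-21-9+3 = 115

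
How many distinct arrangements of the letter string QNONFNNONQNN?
12! / (2! × 1! × 7! × 2!) = 23760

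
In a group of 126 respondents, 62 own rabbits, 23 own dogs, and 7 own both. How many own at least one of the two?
|A∪B| = |A| + |B| - |A∩B| = 62 + 23 - 7 = 78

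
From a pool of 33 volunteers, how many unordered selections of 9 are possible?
C(33,9) = 33!/(9!×24!) = 38567100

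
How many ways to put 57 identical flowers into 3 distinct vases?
C(57+3-1, 3-1) = C(59, 2) = 1711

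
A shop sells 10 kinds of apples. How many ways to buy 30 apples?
C(30+10-1, 10-1) = C(39, 9) = 211915132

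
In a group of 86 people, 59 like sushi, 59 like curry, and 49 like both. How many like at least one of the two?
|A∪B| = |A| + |B| - |A∩B| = 59 + 59 - 49 = 69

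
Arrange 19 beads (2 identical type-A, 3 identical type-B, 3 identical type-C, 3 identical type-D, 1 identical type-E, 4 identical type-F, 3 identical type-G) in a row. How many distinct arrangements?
19! / (2! × 3! × 3! × 3! × 1! × 4! × 3!) = 1955457504000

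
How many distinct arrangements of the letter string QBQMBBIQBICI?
12! / (4! × 1! × 3! × 1! × 3!) = 554400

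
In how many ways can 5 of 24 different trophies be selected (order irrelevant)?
C(24,5) = 24!/(5!×19!) = 42504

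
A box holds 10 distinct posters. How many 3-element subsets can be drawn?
C(10,3) = 10!/(3!×7!) = 120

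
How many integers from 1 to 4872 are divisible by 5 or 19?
⌊4872/5⌋ + ⌊4872/19⌋ - ⌊4872/95⌋ = 974 + 256 - 51 = 1179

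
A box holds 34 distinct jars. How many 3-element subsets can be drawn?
C(34,3) = 34!/(3!×31!) = 5984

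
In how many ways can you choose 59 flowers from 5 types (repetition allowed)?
C(59+5-1, 5-1) = C(63, 4) = 595665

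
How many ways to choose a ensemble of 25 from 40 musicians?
C(40,25) = 40!/(25!×15!) = 40225345056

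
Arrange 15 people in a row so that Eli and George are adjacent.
Treat as block: (15-1)! × 2! = 87178291200 × 2 = 174356582400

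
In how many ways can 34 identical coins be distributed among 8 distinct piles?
C(34+8-1, 8-1) = C(41, 7) = 22481940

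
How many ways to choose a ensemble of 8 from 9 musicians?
C(9,8) = 9!/(8!×1!) = 9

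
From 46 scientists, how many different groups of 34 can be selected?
C(46,34) = 46!/(34!×12!) = 38910617655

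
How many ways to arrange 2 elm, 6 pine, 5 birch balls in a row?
13! / (2! × 6! × 5!) = 36036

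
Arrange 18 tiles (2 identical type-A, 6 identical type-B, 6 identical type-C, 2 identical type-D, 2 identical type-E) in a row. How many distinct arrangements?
18! / (2! × 6! × 6! × 2! × 2!) = 1543782240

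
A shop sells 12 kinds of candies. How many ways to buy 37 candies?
C(37+12-1, 12-1) = C(48, 11) = 22595200368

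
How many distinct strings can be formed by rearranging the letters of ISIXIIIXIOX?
11! / (1! × 6! × 3! × 1!) = 9240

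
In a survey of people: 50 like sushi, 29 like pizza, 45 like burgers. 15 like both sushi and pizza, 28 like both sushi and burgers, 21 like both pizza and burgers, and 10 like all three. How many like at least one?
|A∪B∪C| = 50+29+45-15-28-21+10 = 70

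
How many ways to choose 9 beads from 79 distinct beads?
C(79,9) = 79!/(9!×70!) = 205811513765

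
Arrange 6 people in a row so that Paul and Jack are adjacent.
Treat as block: (6-1)! × 2! = 120 × 2 = 240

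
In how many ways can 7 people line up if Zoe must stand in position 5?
Fix one position: (7-1)! = 720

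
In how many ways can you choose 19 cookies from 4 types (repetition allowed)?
C(19+4-1, 4-1) = C(22, 3) = 1540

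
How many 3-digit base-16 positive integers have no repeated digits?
First digit: 15 choices (nonzero). Then descending: 15 × 15 × 14 = 3150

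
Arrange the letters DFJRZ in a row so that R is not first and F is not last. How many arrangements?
By inclusion-exclusion: 5! - 2×(5-1)! + (5-2)! = 120 - 48 + 6 = 78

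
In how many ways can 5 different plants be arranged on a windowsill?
5! = 120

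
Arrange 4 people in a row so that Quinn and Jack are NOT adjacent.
Total - adjacent = 4! - (4-1)!×2 = 24 - 12 = 12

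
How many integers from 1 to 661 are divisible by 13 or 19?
⌊661/13⌋ + ⌊661/19⌋ - ⌊661/247⌋ = 50 + 34 - 2 = 82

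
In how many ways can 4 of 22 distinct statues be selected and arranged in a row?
P(22,4) = 22!/(22-4)! = 175560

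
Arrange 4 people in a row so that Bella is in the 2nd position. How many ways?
Fix one position: (4-1)! = 6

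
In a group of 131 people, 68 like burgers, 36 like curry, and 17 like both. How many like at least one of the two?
|A∪B| = |A| + |B| - |A∩B| = 68 + 36 - 17 = 87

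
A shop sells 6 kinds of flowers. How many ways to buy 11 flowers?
C(11+6-1, 6-1) = C(16, 5) = 4368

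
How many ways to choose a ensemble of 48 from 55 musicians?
C(55,48) = 55!/(48!×7!) = 202927725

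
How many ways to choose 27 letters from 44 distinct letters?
C(44,27) = 44!/(27!×17!) = 686353797976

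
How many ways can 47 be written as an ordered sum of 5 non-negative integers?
C(47+5-1, 5-1) = C(51, 4) = 249900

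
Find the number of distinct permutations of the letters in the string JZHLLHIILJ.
10! / (2! × 3! × 2! × 1! × 2!) = 75600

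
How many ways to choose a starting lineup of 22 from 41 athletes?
C(41,22) = 41!/(22!×19!) = 244662670200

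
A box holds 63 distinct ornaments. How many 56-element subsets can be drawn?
C(63,56) = 63!/(56!×7!) = 553270671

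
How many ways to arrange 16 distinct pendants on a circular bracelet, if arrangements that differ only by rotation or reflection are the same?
(16-1)!/2 = 1307674368000/2 = 653837184000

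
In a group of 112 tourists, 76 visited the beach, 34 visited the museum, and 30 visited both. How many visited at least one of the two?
|A∪B| = |A| + |B| - |A∩B| = 76 + 34 - 30 = 80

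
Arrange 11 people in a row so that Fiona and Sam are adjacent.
Treat as block: (11-1)! × 2! = 3628800 × 2 = 7257600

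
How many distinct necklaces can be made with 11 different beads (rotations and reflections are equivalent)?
(11-1)!/2 = 3628800/2 = 1814400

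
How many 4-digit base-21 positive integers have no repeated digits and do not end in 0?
Last digit: 20 nonzero choices. First digit: 19 (nonzero, ≠last). Middle 2: P(19,2) = 342. Total = 129960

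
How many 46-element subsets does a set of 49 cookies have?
C(49,46) = 49!/(46!×3!) = 18424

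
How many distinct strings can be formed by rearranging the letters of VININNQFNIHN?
12! / (5! × 1! × 3! × 1! × 1! × 1!) = 665280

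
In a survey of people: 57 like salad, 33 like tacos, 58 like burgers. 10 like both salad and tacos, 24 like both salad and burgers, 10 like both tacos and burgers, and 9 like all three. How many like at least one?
|A∪B∪C| = 57+33+58-10-24-10+9 = 113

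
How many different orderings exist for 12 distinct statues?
12! = 479001600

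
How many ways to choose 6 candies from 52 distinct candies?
C(52,6) = 52!/(6!×46!) = 20358520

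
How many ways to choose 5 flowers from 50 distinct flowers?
C(50,5) = 50!/(5!×45!) = 2118760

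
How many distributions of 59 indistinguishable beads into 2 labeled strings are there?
C(59+2-1, 2-1) = C(60, 1) = 60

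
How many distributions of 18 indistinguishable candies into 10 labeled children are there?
C(18+10-1, 10-1) = C(27, 9) = 4686825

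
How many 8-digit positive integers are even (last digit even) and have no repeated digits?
Last∈{0,2,4,6,8}. Last=0: 181440. Last nonzero: 4×8×P(8,6) = 645120. Total = 826560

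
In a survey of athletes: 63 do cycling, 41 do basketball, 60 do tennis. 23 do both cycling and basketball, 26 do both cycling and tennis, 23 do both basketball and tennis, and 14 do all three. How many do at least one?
|A∪B∪C| = 63+41+60-23-26-23+14 = 106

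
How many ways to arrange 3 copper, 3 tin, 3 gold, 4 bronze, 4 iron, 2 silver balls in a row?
19! / (3! × 3! × 3! × 4! × 4! × 2!) = 488864376000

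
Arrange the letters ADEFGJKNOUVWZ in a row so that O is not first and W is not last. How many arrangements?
By inclusion-exclusion: 13! - 2×(13-1)! + (13-2)! = 6227020800 - 958003200 + 39916800 = 5308934400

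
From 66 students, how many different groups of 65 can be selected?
C(66,65) = 66!/(65!×1!) = 66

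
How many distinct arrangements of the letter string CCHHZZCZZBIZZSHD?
16! / (3! × 1! × 1! × 6! × 1! × 1! × 3!) = 807206400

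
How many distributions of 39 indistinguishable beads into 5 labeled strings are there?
C(39+5-1, 5-1) = C(43, 4) = 123410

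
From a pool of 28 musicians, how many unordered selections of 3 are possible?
C(28,3) = 28!/(3!×25!) = 3276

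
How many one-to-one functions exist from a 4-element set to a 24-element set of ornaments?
P(24,4) = 24!/(24-4)! = 255024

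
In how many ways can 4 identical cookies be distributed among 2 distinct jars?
C(4+2-1, 2-1) = C(5, 1) = 5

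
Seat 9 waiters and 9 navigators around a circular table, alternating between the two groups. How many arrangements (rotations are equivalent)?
Fix one of the waiters: (9-1)! ways for the remaining waiters, × 9! ways for the navigators = 40320 × 362880 = 14631321600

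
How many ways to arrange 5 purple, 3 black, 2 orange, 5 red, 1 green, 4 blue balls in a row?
20! / (5! × 3! × 2! × 5! × 1! × 4!) = 586637251200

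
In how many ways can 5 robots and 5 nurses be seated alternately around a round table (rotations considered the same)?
Fix one of the robots: (5-1)! ways for the remaining robots, × 5! ways for the nurses = 24 × 120 = 2880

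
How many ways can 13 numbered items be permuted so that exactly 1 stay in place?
Choose the 1 fixed point C(13,1) = 13, derange the rest: !12 = Σ_{j=0}^{12} (-1)^j·12!/j! = 479001600 - 479001600 + 239500800 - 79833600 + 19958400 - 3991680 + 665280 - 95040 + 11880 - 1320 + 132 - 12 + 1 = 176214841. Product = 13 × 176214841 = 2290792933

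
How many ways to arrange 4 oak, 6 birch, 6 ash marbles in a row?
16! / (4! × 6! × 6!) = 1681680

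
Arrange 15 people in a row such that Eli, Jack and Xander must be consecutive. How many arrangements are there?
Treat the 3 as one block: (15-3+1)! × 3! = 6227020800 × 6 = 37362124800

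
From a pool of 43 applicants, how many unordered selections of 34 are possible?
C(43,34) = 43!/(34!×9!) = 563921995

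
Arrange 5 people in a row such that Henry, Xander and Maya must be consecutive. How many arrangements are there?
Treat the 3 as one block: (5-3+1)! × 3! = 6 × 6 = 36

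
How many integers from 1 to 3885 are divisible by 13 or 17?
⌊3885/13⌋ + ⌊3885/17⌋ - ⌊3885/221⌋ = 298 + 228 - 17 = 509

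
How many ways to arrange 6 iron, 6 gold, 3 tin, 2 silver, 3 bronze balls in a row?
20! / (6! × 6! × 3! × 2! × 3!) = 65181916800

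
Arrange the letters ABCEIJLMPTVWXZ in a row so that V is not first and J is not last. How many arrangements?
By inclusion-exclusion: 14! - 2×(14-1)! + (14-2)! = 87178291200 - 12454041600 + 479001600 = 75203251200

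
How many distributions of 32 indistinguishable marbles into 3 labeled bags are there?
C(32+3-1, 3-1) = C(34, 2) = 561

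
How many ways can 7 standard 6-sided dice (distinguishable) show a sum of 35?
Coefficient of x^35 in (x + x² + ... + x^6)^7. By inclusion-exclusion on dice exceeding 6: Σ_j (-1)^j C(7,j)·C(35-1-6j, 6) = C(7,0)·C(34,6) - C(7,1)·C(28,6) + C(7,2)·C(22,6) - C(7,3)·C(16,6) + C(7,4)·C(10,6) = 1·1344904 - 7·376740 + 21·74613 - 35·8008 + 35·210 = 1667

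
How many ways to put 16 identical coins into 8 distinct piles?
C(16+8-1, 8-1) = C(23, 7) = 245157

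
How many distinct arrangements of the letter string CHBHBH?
6! / (1! × 2! × 3!) = 60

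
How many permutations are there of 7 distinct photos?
7! = 5040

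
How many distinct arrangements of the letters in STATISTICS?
10! / (3! × 3! × 1! × 2! × 1!) = 50400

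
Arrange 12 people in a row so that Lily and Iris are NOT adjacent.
Total - adjacent = 12! - (12-1)!×2 = 479001600 - 79833600 = 399168000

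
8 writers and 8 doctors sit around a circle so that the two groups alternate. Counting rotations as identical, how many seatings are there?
Fix one of the writers: (8-1)! ways for the remaining writers, × 8! ways for the doctors = 5040 × 40320 = 203212800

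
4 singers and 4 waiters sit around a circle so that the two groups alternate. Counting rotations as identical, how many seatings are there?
Fix one of the singers: (4-1)! ways for the remaining singers, × 4! ways for the waiters = 6 × 24 = 144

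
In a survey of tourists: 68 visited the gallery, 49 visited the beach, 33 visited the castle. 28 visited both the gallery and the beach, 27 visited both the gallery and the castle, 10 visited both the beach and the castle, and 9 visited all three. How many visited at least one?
|A∪B∪C| = 68+49+33-28-27-10+9 = 94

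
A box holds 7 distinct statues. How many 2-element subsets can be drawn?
C(7,2) = 7!/(2!×5!) = 21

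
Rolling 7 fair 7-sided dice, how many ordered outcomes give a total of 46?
Coefficient of x^46 in (x + x² + ... + x^7)^7. By inclusion-exclusion on dice exceeding 7: Σ_j (-1)^j C(7,j)·C(46-1-7j, 6) = C(7,0)·C(45,6) - C(7,1)·C(38,6) + C(7,2)·C(31,6) - C(7,3)·C(24,6) + C(7,4)·C(17,6) - C(7,5)·C(10,6) = 1·8145060 - 7·2760681 + 21·736281 - 35·134596 + 35·12376 - 21·210 = 84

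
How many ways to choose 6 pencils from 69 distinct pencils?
C(69,6) = 69!/(6!×63!) = 119877472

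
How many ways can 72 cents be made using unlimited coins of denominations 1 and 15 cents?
Coefficient of x^72 in 1/(1-x^1) · 1/(1-x^15). Use j coins of 15 for j = 0..⌊72/15⌋ = 4, the rest in 1s: 4 + 1 = 5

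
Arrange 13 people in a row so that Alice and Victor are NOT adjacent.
Total - adjacent = 13! - (13-1)!×2 = 6227020800 - 958003200 = 5269017600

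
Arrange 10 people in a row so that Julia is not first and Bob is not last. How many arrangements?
By inclusion-exclusion: 10! - 2×(10-1)! + (10-2)! = 3628800 - 725760 + 40320 = 2943360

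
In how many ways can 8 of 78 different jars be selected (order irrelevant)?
C(78,8) = 78!/(8!×70!) = 23446881315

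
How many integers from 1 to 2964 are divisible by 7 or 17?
⌊2964/7⌋ + ⌊2964/17⌋ - ⌊2964/119⌋ = 423 + 174 - 24 = 573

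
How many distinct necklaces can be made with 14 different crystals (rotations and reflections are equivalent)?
(14-1)!/2 = 6227020800/2 = 3113510400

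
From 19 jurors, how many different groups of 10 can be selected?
C(19,10) = 19!/(10!×9!) = 92378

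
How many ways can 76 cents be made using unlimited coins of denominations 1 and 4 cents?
Coefficient of x^76 in 1/(1-x^1) · 1/(1-x^4). Use j coins of 4 for j = 0..⌊76/4⌋ = 19, the rest in 1s: 19 + 1 = 20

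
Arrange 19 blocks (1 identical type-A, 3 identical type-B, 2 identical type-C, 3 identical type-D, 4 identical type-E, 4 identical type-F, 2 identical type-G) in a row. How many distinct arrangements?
19! / (1! × 3! × 2! × 3! × 4! × 4! × 2!) = 1466593128000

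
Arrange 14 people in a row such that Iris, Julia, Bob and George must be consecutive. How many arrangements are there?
Treat the 4 as one block: (14-4+1)! × 4! = 39916800 × 24 = 958003200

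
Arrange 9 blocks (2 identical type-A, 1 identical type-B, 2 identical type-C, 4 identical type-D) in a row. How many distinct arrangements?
9! / (2! × 1! × 2! × 4!) = 3780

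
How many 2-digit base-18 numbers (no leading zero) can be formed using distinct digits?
First digit: 17 choices (nonzero). Then descending: 17 × 17 = 289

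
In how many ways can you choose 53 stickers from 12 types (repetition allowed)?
C(53+12-1, 12-1) = C(64, 11) = 743595781824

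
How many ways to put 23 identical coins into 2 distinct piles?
C(23+2-1, 2-1) = C(24, 1) = 24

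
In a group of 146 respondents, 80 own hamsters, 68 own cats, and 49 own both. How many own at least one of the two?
|A∪B| = |A| + |B| - |A∩B| = 80 + 68 - 49 = 99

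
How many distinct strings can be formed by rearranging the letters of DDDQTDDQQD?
10! / (6! × 3! × 1!) = 840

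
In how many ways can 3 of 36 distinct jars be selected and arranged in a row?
P(36,3) = 36!/(36-3)! = 42840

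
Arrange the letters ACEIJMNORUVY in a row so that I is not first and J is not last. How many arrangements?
By inclusion-exclusion: 12! - 2×(12-1)! + (12-2)! = 479001600 - 79833600 + 3628800 = 402796800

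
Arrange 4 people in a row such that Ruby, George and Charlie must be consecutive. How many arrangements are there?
Treat the 3 as one block: (4-3+1)! × 3! = 2 × 6 = 12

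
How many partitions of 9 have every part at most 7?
Let r_j(i) = number of partitions of i into parts ≤ j, for i = 0..9. r_1(i) = 1 for all i; r_j(i) = r_{j-1}(i) + r_j(i-j). Rows j = 2..7: ≤2: 1 1 2 2 3 3 4 4 5 5; ≤3: 1 1 2 3 4 5 7 8 10 12; ≤4: 1 1 2 3 5 6 9 11 15 18; ≤5: 1 1 2 3 5 7 10 13 18 23; ≤6: 1 1 2 3 5 7 11 14 20 26; ≤7: 1 1 2 3 5 7 11 15 21 28. r_7(9) = 28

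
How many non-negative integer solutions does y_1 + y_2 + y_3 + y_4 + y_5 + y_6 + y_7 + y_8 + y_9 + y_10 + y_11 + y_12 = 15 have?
C(15+12-1, 12-1) = C(26, 11) = 7726160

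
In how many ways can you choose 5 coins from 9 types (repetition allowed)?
C(5+9-1, 9-1) = C(13, 8) = 1287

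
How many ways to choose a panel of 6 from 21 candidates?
C(21,6) = 21!/(6!×15!) = 54264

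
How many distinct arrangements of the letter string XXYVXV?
6! / (3! × 2! × 1!) = 60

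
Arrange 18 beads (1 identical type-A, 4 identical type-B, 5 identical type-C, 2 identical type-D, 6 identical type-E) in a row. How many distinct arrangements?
18! / (1! × 4! × 5! × 2! × 6!) = 1543782240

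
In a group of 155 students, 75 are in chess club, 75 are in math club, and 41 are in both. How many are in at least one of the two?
|A∪B| = |A| + |B| - |A∩B| = 75 + 75 - 41 = 109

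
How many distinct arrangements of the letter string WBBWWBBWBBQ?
11! / (6! × 1! × 4!) = 2310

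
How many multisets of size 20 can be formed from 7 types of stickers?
C(20+7-1, 7-1) = C(26, 6) = 230230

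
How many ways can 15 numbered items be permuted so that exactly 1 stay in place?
Choose the 1 fixed point C(15,1) = 15, derange the rest: !14 = Σ_{j=0}^{14} (-1)^j·14!/j! = 87178291200 - 87178291200 + 43589145600 - 14529715200 + 3632428800 - 726485760 + 121080960 - 17297280 + 2162160 - 240240 + 24024 - 2184 + 182 - 14 + 1 = 32071101049. Product = 15 × 32071101049 = 481066515735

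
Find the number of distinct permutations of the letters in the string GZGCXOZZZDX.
11! / (1! × 1! × 4! × 1! × 2! × 2!) = 415800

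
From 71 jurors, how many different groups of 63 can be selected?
C(71,63) = 71!/(63!×8!) = 10639125640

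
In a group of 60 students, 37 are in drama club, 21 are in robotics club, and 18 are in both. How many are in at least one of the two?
|A∪B| = |A| + |B| - |A∩B| = 37 + 21 - 18 = 40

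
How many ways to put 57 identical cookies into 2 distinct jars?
C(57+2-1, 2-1) = C(58, 1) = 58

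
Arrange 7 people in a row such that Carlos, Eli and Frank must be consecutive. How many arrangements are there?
Treat the 3 as one block: (7-3+1)! × 3! = 120 × 6 = 720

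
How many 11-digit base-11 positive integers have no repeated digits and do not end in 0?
Last digit: 10 nonzero choices. First digit: 9 (nonzero, ≠last). Middle 9: P(9,9) = 362880. Total = 32659200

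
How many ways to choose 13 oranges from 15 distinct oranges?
C(15,13) = 15!/(13!×2!) = 105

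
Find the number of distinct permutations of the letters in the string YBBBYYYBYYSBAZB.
15! / (6! × 1! × 1! × 6! × 1!) = 2522520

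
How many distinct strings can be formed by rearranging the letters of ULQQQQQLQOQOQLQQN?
17! / (2! × 1! × 1! × 10! × 3!) = 8168160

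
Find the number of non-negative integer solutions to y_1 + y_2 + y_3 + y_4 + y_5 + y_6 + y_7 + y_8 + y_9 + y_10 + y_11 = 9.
C(9+11-1, 11-1) = C(19, 10) = 92378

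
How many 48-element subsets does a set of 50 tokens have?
C(50,48) = 50!/(48!×2!) = 1225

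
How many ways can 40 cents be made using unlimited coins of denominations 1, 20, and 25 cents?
Coefficient of x^40 in 1/(1-x^1) · 1/(1-x^20) · 1/(1-x^25). Case on j = number of 25-cent coins (j = 0..1); remainder r = 40 - 25j is made from {1,20} in ⌊r/20⌋+1 ways. r = 40, 15 → 3 + 1 = 4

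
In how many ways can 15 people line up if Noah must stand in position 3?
Fix one position: (15-1)! = 87178291200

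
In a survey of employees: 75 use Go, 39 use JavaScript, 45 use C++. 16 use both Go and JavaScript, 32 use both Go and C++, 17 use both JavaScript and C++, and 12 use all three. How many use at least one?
|A∪B∪C| = 75+39+45-16-32-17+12 = 106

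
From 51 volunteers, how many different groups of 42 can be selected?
C(51,42) = 51!/(42!×9!) = 3042312350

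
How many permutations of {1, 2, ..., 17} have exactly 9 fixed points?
Choose the 9 fixed points C(17,9) = 24310, derange the rest: !8 = Σ_{j=0}^{8} (-1)^j·8!/j! = 40320 - 40320 + 20160 - 6720 + 1680 - 336 + 56 - 8 + 1 = 14833. Product = 24310 × 14833 = 360590230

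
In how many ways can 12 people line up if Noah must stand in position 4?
Fix one position: (12-1)! = 39916800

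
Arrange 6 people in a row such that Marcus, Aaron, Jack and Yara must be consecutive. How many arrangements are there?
Treat the 4 as one block: (6-4+1)! × 4! = 6 × 24 = 144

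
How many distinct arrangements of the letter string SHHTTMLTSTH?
11! / (1! × 3! × 1! × 4! × 2!) = 138600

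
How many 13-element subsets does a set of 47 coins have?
C(47,13) = 47!/(13!×34!) = 140676848445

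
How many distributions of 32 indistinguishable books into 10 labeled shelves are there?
C(32+10-1, 10-1) = C(41, 9) = 350343565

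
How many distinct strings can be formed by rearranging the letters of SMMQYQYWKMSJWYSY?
16! / (1! × 4! × 3! × 1! × 3! × 2! × 2!) = 6054048000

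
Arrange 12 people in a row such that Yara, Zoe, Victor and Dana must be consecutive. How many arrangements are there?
Treat the 4 as one block: (12-4+1)! × 4! = 362880 × 24 = 8709120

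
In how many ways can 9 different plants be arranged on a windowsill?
9! = 362880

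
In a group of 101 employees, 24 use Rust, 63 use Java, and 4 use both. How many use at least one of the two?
|A∪B| = |A| + |B| - |A∩B| = 24 + 63 - 4 = 83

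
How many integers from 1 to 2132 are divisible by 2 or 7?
⌊2132/2⌋ + ⌊2132/7⌋ - ⌊2132/14⌋ = 1066 + 304 - 152 = 1218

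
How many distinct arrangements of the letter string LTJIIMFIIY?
10! / (1! × 1! × 1! × 4! × 1! × 1! × 1!) = 151200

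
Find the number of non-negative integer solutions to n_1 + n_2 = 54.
C(54+2-1, 2-1) = C(55, 1) = 55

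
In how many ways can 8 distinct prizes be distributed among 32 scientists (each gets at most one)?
P(32,8) = 32!/(32-8)! = 424097856000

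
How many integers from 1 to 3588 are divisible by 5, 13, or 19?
⌊3588/5⌋+⌊3588/13⌋+⌊3588/19⌋ - ⌊3588/65⌋-⌊3588/95⌋-⌊3588/247⌋ + ⌊3588/1235⌋ = 717+276+188 - 55-37-14 + 2 = 1077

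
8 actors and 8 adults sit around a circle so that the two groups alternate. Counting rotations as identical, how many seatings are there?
Fix one of the actors: (8-1)! ways for the remaining actors, × 8! ways for the adults = 5040 × 40320 = 203212800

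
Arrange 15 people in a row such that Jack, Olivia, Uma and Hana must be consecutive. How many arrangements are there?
Treat the 4 as one block: (15-4+1)! × 4! = 479001600 × 24 = 11496038400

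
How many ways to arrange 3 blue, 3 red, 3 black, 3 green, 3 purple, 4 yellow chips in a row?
19! / (3! × 3! × 3! × 3! × 3! × 4!) = 651819168000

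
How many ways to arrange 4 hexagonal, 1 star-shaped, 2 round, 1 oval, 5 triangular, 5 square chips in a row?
18! / (4! × 1! × 2! × 1! × 5! × 5!) = 9262693440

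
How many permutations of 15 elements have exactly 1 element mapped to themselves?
Choose the 1 fixed point C(15,1) = 15, derange the rest: !14 = Σ_{j=0}^{14} (-1)^j·14!/j! = 87178291200 - 87178291200 + 43589145600 - 14529715200 + 3632428800 - 726485760 + 121080960 - 17297280 + 2162160 - 240240 + 24024 - 2184 + 182 - 14 + 1 = 32071101049. Product = 15 × 32071101049 = 481066515735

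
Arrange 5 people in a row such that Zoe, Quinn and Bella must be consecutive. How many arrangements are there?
Treat the 3 as one block: (5-3+1)! × 3! = 6 × 6 = 36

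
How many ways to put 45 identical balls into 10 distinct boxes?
C(45+10-1, 10-1) = C(54, 9) = 5317936260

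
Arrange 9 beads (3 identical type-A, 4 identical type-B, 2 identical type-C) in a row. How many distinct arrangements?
9! / (3! × 4! × 2!) = 1260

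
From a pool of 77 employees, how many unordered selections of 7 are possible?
C(77,7) = 77!/(7!×70!) = 2404808340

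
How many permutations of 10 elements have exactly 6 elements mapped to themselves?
Choose the 6 fixed points C(10,6) = 210, derange the rest: !4 = Σ_{j=0}^{4} (-1)^j·4!/j! = 24 - 24 + 12 - 4 + 1 = 9. Product = 210 × 9 = 1890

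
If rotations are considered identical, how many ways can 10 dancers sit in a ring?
Circular: fix one position, arrange the rest. (10-1)! = 362880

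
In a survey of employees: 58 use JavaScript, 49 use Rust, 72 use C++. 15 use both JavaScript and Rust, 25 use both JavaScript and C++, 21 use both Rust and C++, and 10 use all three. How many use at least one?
|A∪B∪C| = 58+49+72-15-25-21+10 = 128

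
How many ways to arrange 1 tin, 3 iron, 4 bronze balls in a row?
8! / (1! × 3! × 4!) = 280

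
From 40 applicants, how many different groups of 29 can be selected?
C(40,29) = 40!/(29!×11!) = 2311801440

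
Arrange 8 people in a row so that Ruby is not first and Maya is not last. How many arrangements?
By inclusion-exclusion: 8! - 2×(8-1)! + (8-2)! = 40320 - 10080 + 720 = 30960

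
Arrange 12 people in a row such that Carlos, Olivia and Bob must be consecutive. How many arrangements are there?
Treat the 3 as one block: (12-3+1)! × 3! = 3628800 × 6 = 21772800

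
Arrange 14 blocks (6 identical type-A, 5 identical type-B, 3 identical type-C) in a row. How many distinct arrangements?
14! / (6! × 5! × 3!) = 168168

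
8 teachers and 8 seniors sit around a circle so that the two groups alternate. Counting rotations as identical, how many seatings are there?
Fix one of the teachers: (8-1)! ways for the remaining teachers, × 8! ways for the seniors = 5040 × 40320 = 203212800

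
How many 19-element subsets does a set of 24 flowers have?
C(24,19) = 24!/(19!×5!) = 42504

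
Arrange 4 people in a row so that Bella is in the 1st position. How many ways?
Fix one position: (4-1)! = 6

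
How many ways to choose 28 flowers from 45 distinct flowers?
C(45,28) = 45!/(28!×17!) = 1103068603890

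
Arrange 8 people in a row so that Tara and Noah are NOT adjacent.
Total - adjacent = 8! - (8-1)!×2 = 40320 - 10080 = 30240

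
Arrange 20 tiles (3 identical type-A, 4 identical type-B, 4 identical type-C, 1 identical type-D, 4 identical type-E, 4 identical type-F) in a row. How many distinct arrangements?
20! / (3! × 4! × 4! × 1! × 4! × 4!) = 1222160940000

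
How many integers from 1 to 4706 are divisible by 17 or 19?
⌊4706/17⌋ + ⌊4706/19⌋ - ⌊4706/323⌋ = 276 + 247 - 14 = 509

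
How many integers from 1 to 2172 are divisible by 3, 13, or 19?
⌊2172/3⌋+⌊2172/13⌋+⌊2172/19⌋ - ⌊2172/39⌋-⌊2172/57⌋-⌊2172/247⌋ + ⌊2172/741⌋ = 724+167+114 - 55-38-8 + 2 = 906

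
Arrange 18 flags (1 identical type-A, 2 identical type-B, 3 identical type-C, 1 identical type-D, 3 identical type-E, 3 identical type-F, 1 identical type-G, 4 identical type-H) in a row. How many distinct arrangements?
18! / (1! × 2! × 3! × 1! × 3! × 3! × 1! × 4!) = 617512896000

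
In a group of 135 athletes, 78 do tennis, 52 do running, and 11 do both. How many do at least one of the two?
|A∪B| = |A| + |B| - |A∩B| = 78 + 52 - 11 = 119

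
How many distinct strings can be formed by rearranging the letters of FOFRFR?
6! / (3! × 1! × 2!) = 60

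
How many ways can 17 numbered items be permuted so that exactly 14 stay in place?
Choose the 14 fixed points C(17,14) = 680, derange the rest: !3 = Σ_{j=0}^{3} (-1)^j·3!/j! = 6 - 6 + 3 - 1 = 2. Product = 680 × 2 = 1360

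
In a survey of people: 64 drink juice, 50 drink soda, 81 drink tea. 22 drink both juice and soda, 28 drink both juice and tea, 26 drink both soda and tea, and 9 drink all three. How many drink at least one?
|A∪B∪C| = 64+50+81-22-28-26+9 = 128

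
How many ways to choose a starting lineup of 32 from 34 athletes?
C(34,32) = 34!/(32!×2!) = 561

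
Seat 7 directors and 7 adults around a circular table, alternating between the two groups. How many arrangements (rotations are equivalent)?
Fix one of the directors: (7-1)! ways for the remaining directors, × 7! ways for the adults = 720 × 5040 = 3628800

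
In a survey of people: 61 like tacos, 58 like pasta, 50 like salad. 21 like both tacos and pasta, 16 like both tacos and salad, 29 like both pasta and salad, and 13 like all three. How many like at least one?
|A∪B∪C| = 61+58+50-21-16-29+13 = 116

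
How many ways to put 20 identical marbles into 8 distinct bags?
C(20+8-1, 8-1) = C(27, 7) = 888030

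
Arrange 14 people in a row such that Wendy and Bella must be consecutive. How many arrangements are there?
Treat the 2 as one block: (14-2+1)! × 2! = 6227020800 × 2 = 12454041600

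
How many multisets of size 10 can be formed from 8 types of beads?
C(10+8-1, 8-1) = C(17, 7) = 19448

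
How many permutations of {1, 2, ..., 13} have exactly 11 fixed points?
Choose the 11 fixed points C(13,11) = 78, derange the rest: !2 = Σ_{j=0}^{2} (-1)^j·2!/j! = 2 - 2 + 1 = 1. Product = 78 × 1 = 78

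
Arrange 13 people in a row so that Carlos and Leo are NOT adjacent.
Total - adjacent = 13! - (13-1)!×2 = 6227020800 - 958003200 = 5269017600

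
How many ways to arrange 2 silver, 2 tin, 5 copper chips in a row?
9! / (2! × 2! × 5!) = 756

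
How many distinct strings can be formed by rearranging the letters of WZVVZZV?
7! / (1! × 3! × 3!) = 140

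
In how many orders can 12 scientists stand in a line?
12! = 479001600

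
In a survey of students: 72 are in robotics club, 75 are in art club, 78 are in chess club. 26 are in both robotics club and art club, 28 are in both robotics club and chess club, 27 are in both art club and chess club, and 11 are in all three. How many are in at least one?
|A∪B∪C| = 72+75+78-26-28-27+11 = 155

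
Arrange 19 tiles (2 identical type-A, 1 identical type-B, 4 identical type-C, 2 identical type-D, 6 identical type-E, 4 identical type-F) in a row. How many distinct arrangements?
19! / (2! × 1! × 4! × 2! × 6! × 4!) = 73329656400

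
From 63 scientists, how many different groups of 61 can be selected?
C(63,61) = 63!/(61!×2!) = 1953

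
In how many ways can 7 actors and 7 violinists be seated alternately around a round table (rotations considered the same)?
Fix one of the actors: (7-1)! ways for the remaining actors, × 7! ways for the violinists = 720 × 5040 = 3628800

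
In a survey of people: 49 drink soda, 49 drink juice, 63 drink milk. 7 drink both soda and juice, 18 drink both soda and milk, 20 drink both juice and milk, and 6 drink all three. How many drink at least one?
|A∪B∪C| = 49+49+63-7-18-20+6 = 122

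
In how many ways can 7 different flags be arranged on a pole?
7! = 5040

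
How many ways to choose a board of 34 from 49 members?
C(49,34) = 49!/(34!×15!) = 1575580702584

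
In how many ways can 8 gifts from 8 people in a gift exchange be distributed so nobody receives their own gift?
!8 = Σ_{j=0}^{8} (-1)^j·8!/j! = 40320 - 40320 + 20160 - 6720 + 1680 - 336 + 56 - 8 + 1 = 14833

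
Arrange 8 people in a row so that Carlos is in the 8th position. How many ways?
Fix one position: (8-1)! = 5040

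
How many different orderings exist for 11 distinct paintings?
11! = 39916800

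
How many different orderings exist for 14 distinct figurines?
14! = 87178291200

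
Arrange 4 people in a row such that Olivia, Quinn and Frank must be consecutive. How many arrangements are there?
Treat the 3 as one block: (4-3+1)! × 3! = 2 × 6 = 12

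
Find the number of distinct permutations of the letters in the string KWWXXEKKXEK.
11! / (4! × 2! × 2! × 3!) = 69300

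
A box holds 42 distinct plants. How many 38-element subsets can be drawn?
C(42,38) = 42!/(38!×4!) = 111930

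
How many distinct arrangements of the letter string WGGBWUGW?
8! / (3! × 3! × 1! × 1!) = 1120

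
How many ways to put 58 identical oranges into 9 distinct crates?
C(58+9-1, 9-1) = C(66, 8) = 5743572120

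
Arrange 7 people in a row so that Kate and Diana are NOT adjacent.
Total - adjacent = 7! - (7-1)!×2 = 5040 - 1440 = 3600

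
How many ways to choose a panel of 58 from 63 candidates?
C(63,58) = 63!/(58!×5!) = 7028847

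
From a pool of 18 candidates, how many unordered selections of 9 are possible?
C(18,9) = 18!/(9!×9!) = 48620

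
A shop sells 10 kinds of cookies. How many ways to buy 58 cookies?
C(58+10-1, 10-1) = C(67, 9) = 42757703560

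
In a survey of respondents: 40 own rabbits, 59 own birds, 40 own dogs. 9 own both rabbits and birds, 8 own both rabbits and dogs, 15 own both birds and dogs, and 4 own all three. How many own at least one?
|A∪B∪C| = 40+59+40-9-8-15+4 = 111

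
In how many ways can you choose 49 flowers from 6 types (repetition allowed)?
C(49+6-1, 6-1) = C(54, 5) = 3162510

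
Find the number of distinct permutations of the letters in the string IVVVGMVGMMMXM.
13! / (1! × 1! × 5! × 2! × 4!) = 1081080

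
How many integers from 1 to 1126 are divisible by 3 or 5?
⌊1126/3⌋ + ⌊1126/5⌋ - ⌊1126/15⌋ = 375 + 225 - 75 = 525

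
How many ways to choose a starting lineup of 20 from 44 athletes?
C(44,20) = 44!/(20!×24!) = 1761039350070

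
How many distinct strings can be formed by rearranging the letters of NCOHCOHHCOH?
11! / (3! × 3! × 4! × 1!) = 46200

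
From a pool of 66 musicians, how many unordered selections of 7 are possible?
C(66,7) = 66!/(7!×59!) = 778789440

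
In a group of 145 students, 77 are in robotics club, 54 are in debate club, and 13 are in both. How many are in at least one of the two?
|A∪B| = |A| + |B| - |A∩B| = 77 + 54 - 13 = 118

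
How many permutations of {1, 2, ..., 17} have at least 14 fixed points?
Exactly j fixed points: C(17,j)·!(17-j); sum over j ≥ 14 (derangement numbers via !m = (m-1)·(!(m-1) + !(m-2)): !0..!3 = 1, 0, 1, 2). Σ_{j=14}^{17} C(17,j)·!(17-j) = C(17,14)·!3 + C(17,15)·!2 + C(17,16)·!1 + C(17,17)·!0 = 680·2 + 136·1 + 17·0 + 1·1 = 1497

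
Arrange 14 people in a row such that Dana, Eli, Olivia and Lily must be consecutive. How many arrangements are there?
Treat the 4 as one block: (14-4+1)! × 4! = 39916800 × 24 = 958003200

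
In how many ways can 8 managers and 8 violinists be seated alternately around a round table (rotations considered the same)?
Fix one of the managers: (8-1)! ways for the remaining managers, × 8! ways for the violinists = 5040 × 40320 = 203212800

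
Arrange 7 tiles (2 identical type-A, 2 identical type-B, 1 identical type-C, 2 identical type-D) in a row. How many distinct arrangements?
7! / (2! × 2! × 1! × 2!) = 630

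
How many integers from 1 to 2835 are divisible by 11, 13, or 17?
⌊2835/11⌋+⌊2835/13⌋+⌊2835/17⌋ - ⌊2835/143⌋-⌊2835/187⌋-⌊2835/221⌋ + ⌊2835/2431⌋ = 257+218+166 - 19-15-12 + 1 = 596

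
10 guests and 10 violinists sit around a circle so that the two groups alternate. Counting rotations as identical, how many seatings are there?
Fix one of the guests: (10-1)! ways for the remaining guests, × 10! ways for the violinists = 362880 × 3628800 = 1316818944000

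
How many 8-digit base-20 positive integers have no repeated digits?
First digit: 19 choices (nonzero). Then descending: 19 × 19 × 18 × 17 × 16 × 15 × 14 × 13 = 4825154880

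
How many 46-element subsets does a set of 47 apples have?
C(47,46) = 47!/(46!×1!) = 47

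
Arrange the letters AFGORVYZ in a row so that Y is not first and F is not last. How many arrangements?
By inclusion-exclusion: 8! - 2×(8-1)! + (8-2)! = 40320 - 10080 + 720 = 30960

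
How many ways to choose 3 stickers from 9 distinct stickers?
C(9,3) = 9!/(3!×6!) = 84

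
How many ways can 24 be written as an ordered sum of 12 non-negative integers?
C(24+12-1, 12-1) = C(35, 11) = 417225900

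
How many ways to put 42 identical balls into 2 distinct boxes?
C(42+2-1, 2-1) = C(43, 1) = 43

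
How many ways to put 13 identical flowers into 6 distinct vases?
C(13+6-1, 6-1) = C(18, 5) = 8568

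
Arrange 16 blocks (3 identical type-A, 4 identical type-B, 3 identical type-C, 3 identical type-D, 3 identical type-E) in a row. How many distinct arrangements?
16! / (3! × 4! × 3! × 3! × 3!) = 672672000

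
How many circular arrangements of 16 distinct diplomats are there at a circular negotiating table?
Circular: fix one position, arrange the rest. (16-1)! = 1307674368000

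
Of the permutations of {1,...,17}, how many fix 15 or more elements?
Exactly j fixed points: C(17,j)·!(17-j); sum over j ≥ 15 (derangement numbers via !m = (m-1)·(!(m-1) + !(m-2)): !0..!2 = 1, 0, 1). Σ_{j=15}^{17} C(17,j)·!(17-j) = C(17,15)·!2 + C(17,16)·!1 + C(17,17)·!0 = 136·1 + 17·0 + 1·1 = 137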